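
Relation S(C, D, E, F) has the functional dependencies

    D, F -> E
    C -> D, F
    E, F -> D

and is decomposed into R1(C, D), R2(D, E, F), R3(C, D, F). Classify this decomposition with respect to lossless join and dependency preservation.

Lossless test (chase): Rows 2 and 3 agree on D, F; apply D, F→E and equate their E entries. Rows 1 and 3 agree on C; apply C→D, F and equate their D, F entries. Rows 1 and 2 agree on D, F; apply D, F→E and equate their E entries. Row 1 is now all distinguished symbols — the join is lossless.
Dependency preservation: every FD's attributes lie within a single fragment, so each can be enforced locally — preserved.

lossless and dependency-preserving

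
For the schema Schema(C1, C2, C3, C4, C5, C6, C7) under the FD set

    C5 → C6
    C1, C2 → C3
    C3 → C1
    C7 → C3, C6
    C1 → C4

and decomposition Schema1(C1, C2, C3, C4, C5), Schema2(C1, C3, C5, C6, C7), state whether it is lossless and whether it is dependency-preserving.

lossy but dependency-preserving

Lossless test: (C1, C3, C5)⁺ = {C1, C3, C4, C5, C6}, which is a superkey of neither fragment — lossy.
Dependency preservation: every FD's attributes lie within a single fragment, so each can be enforced locally — preserved.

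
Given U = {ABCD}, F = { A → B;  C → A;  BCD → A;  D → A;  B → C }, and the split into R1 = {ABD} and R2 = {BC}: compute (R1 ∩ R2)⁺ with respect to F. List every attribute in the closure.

R1 ∩ R2 = {B}.
B → C applies, adding C
C → A applies, adding A
Closure: {ABC}.

ABC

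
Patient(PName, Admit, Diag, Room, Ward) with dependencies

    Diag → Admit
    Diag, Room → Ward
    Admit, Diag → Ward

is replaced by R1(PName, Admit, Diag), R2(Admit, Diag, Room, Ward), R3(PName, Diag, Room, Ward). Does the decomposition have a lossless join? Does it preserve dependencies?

lossless and dependency-preserving

Lossless test (chase): Rows 1 and 3 agree on Diag; apply Diag→Admit and equate their Admit entries. Rows 1 and 2 agree on Admit, Diag; apply Admit, Diag→Ward and equate their Ward entries. Row 3 is now all distinguished symbols — the join is lossless.
Dependency preservation: every FD's attributes lie within a single fragment, so each can be enforced locally — preserved.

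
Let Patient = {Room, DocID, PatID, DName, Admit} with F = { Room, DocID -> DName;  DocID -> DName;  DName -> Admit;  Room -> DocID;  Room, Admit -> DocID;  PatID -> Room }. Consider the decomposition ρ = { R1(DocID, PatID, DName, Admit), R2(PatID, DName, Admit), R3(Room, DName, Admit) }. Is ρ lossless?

Chase test. Columns are Room, DocID, PatID, DName, Admit; row i has aⱼ where attribute j ∈ Ri, else bᵢⱼ.
Initial tableau (one row per fragment):
  row 1: b11 a2 a3 a4 a5
  row 2: b21 b22 a3 a4 a5
  row 3: a1 b32 b33 a4 a5
Rows 1 and 2 agree on PatID; apply PatID→Room and equate their Room entries.
Rows 1 and 2 agree on Room; apply Room→DocID and equate their DocID entries.
No row becomes fully distinguished — the join is lossy.

No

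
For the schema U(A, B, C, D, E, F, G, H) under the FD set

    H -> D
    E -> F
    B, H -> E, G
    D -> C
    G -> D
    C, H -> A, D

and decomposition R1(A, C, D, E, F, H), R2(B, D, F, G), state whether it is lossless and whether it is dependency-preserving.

lossy and not dependency-preserving

Lossless test: (D, F)⁺ = {C, D, F}, which is a superkey of neither fragment — lossy.
Dependency preservation: the restricted closure of {B, H} across the fragments never reaches {E, G}, so B, H → E, G cannot be enforced without a join — not preserved.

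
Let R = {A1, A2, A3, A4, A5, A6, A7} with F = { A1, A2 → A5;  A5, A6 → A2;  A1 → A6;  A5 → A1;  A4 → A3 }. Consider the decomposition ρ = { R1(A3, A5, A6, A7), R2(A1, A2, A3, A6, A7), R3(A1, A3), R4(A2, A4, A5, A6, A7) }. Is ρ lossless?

No

Chase test. Columns are A1, A2, A3, A4, A5, A6, A7; row i has aⱼ where attribute j ∈ Ri, else bᵢⱼ.
Initial tableau (one row per fragment):
  row 1: b11 b12 a3 b14 a5 a6 a7
  row 2: a1 a2 a3 b24 b25 a6 a7
  row 3: a1 b32 a3 b34 b35 b36 b37
  row 4: b41 a2 b43 a4 a5 a6 a7
Rows 1 and 4 agree on A5, A6; apply A5, A6→A2 and equate their A2 entries.
Rows 2 and 3 agree on A1; apply A1→A6 and equate their A6 entries.
Rows 1 and 4 agree on A5; apply A5→A1 and equate their A1 entries.
No row becomes fully distinguished — the join is lossy.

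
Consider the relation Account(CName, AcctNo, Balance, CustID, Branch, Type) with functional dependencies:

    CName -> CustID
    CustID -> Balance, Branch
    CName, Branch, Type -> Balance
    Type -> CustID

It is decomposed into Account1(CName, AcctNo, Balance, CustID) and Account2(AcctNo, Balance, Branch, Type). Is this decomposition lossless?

Common attributes: Account1 ∩ Account2 = {AcctNo, Balance}.
No dependency enlarges {AcctNo, Balance}, so (AcctNo, Balance)⁺ = {AcctNo, Balance}.
The closure contains neither all of Account1 = {CName, AcctNo, Balance, CustID} nor all of Account2 = {AcctNo, Balance, Branch, Type}, so the common attributes are not a superkey of either fragment. The join is lossy.

No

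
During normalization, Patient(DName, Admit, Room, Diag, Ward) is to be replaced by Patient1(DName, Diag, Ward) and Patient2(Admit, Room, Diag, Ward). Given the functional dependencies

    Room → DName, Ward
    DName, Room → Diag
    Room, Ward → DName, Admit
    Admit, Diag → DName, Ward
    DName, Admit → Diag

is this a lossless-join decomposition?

Common attributes: Patient1 ∩ Patient2 = {Diag, Ward}.
No dependency enlarges {Diag, Ward}, so (Diag, Ward)⁺ = {Diag, Ward}.
The closure contains neither all of Patient1 = {DName, Diag, Ward} nor all of Patient2 = {Admit, Room, Diag, Ward}, so the common attributes are not a superkey of either fragment. The join is lossy.

No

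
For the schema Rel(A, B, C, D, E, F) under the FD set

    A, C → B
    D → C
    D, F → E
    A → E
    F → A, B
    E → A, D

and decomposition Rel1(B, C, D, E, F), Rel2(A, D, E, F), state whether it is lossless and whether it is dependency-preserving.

lossless and dependency-preserving

Lossless test: (D, E, F)⁺ = {A, B, C, D, E, F}, which contains all of one fragment — lossless.
Dependency preservation: A, C → B; F → A, B are not contained in any single fragment, but the restricted closure of each left-hand side across the fragments still reaches the right-hand side; the remaining FDs each lie inside some fragment. All dependencies are preserved.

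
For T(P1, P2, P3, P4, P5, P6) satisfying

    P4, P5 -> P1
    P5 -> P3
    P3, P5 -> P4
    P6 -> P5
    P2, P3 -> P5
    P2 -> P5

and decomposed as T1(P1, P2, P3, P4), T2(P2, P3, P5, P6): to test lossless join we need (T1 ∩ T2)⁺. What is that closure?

P1, P2, P3, P4, P5

T1 ∩ T2 = {P2, P3}.
P2, P3 → P5 applies, adding P5
P3, P5 → P4 applies, adding P4
P4, P5 → P1 applies, adding P1
Closure: {P1, P2, P3, P4, P5}.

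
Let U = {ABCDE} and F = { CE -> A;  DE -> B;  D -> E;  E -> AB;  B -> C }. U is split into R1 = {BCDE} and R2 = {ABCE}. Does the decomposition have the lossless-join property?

Common attributes: R1 ∩ R2 = {BCE}.
Closure of {BCE}: CE → A applies, adding A. So (BCE)⁺ = {ABCE}.
This closure contains every attribute of R2, so R1 ∩ R2 → R2. The join is lossless.

Yes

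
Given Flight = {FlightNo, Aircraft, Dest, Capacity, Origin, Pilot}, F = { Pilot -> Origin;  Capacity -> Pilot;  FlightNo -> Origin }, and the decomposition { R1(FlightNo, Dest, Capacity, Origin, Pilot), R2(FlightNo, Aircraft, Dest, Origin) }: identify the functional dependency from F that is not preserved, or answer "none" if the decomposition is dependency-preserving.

none

Pilot → Origin lies within R1.
Capacity → Pilot lies within R1.
FlightNo → Origin lies within R1.
Every dependency is enforceable on the fragments, so the decomposition is dependency-preserving.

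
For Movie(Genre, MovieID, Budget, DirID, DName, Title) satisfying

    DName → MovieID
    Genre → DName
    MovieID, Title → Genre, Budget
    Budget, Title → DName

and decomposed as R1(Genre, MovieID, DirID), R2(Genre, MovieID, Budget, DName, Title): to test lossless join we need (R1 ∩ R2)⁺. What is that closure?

R1 ∩ R2 = {Genre, MovieID}.
Genre → DName applies, adding DName
Closure: {Genre, MovieID, DName}.

Genre, MovieID, DName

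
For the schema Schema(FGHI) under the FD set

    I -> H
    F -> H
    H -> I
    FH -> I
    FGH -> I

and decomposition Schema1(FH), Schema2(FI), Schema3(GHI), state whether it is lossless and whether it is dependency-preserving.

Lossless test (chase): Rows 2 and 3 agree on I; apply I→H and equate their H entries. Rows 1 and 2 agree on H; apply H→I and equate their I entries. No row becomes fully distinguished — the join is lossy.
Dependency preservation: FH → I; FGH → I are not contained in any single fragment, but the restricted closure of each left-hand side across the fragments still reaches the right-hand side; the remaining FDs each lie inside some fragment. All dependencies are preserved.

lossy but dependency-preserving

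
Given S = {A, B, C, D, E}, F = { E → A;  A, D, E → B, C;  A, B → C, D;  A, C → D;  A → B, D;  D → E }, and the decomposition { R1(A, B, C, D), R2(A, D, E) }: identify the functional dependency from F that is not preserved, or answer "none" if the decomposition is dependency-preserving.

E → A lies within R2.
A, D, E → B, C: restricted closure across fragments reaches B, C.
A, B → C, D lies within R1.
A, C → D lies within R1.
A → B, D lies within R1.
D → E lies within R2.
Every dependency is enforceable on the fragments, so the decomposition is dependency-preserving.

none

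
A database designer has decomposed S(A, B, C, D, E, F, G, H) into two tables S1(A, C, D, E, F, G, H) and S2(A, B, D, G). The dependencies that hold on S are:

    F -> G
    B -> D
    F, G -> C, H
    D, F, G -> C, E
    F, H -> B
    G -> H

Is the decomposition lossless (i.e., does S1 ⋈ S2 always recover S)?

No

Common attributes: S1 ∩ S2 = {A, D, G}.
Closure of {A, D, G}: G → H applies, adding H. So (A, D, G)⁺ = {A, D, G, H}.
The closure contains neither all of S1 = {A, C, D, E, F, G, H} nor all of S2 = {A, B, D, G}, so the common attributes are not a superkey of either fragment. The join is lossy.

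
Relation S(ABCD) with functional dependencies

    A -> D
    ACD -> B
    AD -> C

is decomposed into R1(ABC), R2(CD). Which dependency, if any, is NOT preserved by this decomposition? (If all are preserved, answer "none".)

Check A → D: no single fragment contains all of {AD}, and the restricted closure of {A} across the fragments never reaches {D}.
ACD → B is preserved.
AD → C is preserved.

A -> D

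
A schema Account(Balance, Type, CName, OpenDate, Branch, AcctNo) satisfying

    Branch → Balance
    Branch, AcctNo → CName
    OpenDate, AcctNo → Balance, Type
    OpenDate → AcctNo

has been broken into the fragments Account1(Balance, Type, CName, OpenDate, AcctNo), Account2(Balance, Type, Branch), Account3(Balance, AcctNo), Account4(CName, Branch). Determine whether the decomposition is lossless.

No

Chase test. Columns are Balance, Type, CName, OpenDate, Branch, AcctNo; row i has aⱼ where attribute j ∈ Accounti, else bᵢⱼ.
Initial tableau (one row per fragment):
  row 1: a1 a2 a3 a4 b15 a6
  row 2: a1 a2 b23 b24 a5 b26
  row 3: a1 b32 b33 b34 b35 a6
  row 4: b41 b42 a3 b44 a5 b46
Rows 2 and 4 agree on Branch; apply Branch→Balance and equate their Balance entries.
No row becomes fully distinguished — the join is lossy.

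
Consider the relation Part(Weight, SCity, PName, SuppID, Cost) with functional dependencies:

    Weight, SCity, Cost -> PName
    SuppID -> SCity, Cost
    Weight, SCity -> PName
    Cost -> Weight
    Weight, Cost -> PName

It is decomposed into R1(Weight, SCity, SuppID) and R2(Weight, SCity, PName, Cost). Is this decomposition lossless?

No

Common attributes: R1 ∩ R2 = {Weight, SCity}.
Closure of {Weight, SCity}: Weight, SCity → PName applies, adding PName. So (Weight, SCity)⁺ = {Weight, SCity, PName}.
The closure contains neither all of R1 = {Weight, SCity, SuppID} nor all of R2 = {Weight, SCity, PName, Cost}, so the common attributes are not a superkey of either fragment. The join is lossy.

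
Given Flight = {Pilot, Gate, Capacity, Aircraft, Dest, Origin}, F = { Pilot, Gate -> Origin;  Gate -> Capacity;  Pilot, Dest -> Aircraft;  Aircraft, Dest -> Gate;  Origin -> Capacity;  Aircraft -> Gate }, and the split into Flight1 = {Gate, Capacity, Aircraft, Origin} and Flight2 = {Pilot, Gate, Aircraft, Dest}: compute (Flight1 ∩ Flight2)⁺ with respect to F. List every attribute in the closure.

Flight1 ∩ Flight2 = {Gate, Aircraft}.
Gate → Capacity applies, adding Capacity
Closure: {Gate, Capacity, Aircraft}.

Gate, Capacity, Aircraft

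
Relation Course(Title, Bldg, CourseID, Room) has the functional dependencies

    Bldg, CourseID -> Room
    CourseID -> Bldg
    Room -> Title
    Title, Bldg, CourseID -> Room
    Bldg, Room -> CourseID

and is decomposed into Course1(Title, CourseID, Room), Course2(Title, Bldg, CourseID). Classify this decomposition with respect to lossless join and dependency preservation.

Lossless test: (Title, CourseID)⁺ = {Title, Bldg, CourseID, Room}, which contains all of one fragment — lossless.
Dependency preservation: the restricted closure of {Bldg, Room} across the fragments never reaches {CourseID}, so Bldg, Room → CourseID cannot be enforced without a join — not preserved.

lossless but not dependency-preserving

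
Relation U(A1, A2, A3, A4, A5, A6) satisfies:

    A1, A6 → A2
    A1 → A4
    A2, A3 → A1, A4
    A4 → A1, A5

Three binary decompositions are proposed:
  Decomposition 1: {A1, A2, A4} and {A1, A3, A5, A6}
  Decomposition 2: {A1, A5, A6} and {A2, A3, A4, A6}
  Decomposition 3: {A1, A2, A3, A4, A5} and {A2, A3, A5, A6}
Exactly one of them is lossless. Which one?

Decomposition 3

Decomposition 1: common = {A1}, closure = {A1, A4, A5} → lossy.
Decomposition 2: common = {A6}, closure = {A6} → lossy.
Decomposition 3: common = {A2, A3, A5}, closure = {A1, A2, A3, A4, A5} → lossless.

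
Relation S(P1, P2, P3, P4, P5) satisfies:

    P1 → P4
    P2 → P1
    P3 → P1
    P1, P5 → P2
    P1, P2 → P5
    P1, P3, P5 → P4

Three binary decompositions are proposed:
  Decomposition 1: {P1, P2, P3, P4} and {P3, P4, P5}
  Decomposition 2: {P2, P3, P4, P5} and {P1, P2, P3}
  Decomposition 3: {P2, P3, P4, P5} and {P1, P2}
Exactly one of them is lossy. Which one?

Decomposition 1: common = {P3, P4}, closure = {P1, P3, P4} → lossy.
Decomposition 2: common = {P2, P3}, closure = {P1, P2, P3, P4, P5} → lossless.
Decomposition 3: common = {P2}, closure = {P1, P2, P4, P5} → lossless.

Decomposition 1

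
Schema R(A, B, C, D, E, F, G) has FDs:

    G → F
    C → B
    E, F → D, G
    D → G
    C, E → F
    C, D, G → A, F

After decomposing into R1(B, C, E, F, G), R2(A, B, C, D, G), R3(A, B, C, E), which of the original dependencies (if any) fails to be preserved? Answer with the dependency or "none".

Check E, F → D, G: no single fragment contains all of {D, E, F, G}, and the restricted closure of {E, F} across the fragments never reaches {D, G}.
G → F is preserved.
C → B is preserved.
D → G is preserved.
C, E → F is preserved.
C, D, G → A, F is preserved.

E, F → D, G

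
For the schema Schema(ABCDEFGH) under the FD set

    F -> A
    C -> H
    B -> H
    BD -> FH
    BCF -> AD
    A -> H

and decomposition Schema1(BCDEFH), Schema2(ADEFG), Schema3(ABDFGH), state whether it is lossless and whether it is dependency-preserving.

lossy but dependency-preserving

Lossless test (chase): Rows 1 and 2 agree on F; apply F→A and equate their A entries. Rows 1 and 2 agree on A; apply A→H and equate their H entries. No row becomes fully distinguished — the join is lossy.
Dependency preservation: BCF → AD is not contained in any single fragment, but the restricted closure of its left-hand side across the fragments still reaches the right-hand side; the remaining FDs each lie inside some fragment. All dependencies are preserved.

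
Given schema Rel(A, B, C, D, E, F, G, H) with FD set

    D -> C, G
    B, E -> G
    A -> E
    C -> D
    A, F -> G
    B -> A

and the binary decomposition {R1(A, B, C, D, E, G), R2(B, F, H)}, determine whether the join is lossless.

Common attributes: R1 ∩ R2 = {B}.
Closure of {B}: B → A applies, adding A; A → E applies, adding E; B, E → G applies, adding G. So (B)⁺ = {A, B, E, G}.
The closure contains neither all of R1 = {A, B, C, D, E, G} nor all of R2 = {B, F, H}, so the common attributes are not a superkey of either fragment. The join is lossy.

No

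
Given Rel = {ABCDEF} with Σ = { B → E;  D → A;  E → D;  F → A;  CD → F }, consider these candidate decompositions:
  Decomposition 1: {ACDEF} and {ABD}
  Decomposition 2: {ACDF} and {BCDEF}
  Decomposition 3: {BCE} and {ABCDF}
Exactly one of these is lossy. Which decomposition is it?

Decomposition 1: common = {AD}, closure = {AD} → lossy.
Decomposition 2: common = {CDF}, closure = {ACDF} → lossless.
Decomposition 3: common = {BC}, closure = {ABCDEF} → lossless.

Decomposition 1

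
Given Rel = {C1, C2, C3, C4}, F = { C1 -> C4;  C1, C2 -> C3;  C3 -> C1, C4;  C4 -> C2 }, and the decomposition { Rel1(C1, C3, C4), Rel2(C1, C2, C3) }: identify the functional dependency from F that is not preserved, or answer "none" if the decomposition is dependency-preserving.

C4 -> C2

Check C4 → C2: no single fragment contains all of {C2, C4}, and the restricted closure of {C4} across the fragments never reaches {C2}.
C1 → C4 is preserved.
C1, C2 → C3 is preserved.
C3 → C1, C4 is preserved.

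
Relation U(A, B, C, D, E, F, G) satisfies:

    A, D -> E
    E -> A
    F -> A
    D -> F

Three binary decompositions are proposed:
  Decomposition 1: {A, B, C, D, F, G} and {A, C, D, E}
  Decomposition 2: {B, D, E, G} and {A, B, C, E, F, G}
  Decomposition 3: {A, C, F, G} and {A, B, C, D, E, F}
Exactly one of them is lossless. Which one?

Decomposition 1

Decomposition 1: common = {A, C, D}, closure = {A, C, D, E, F} → lossless.
Decomposition 2: common = {B, E, G}, closure = {A, B, E, G} → lossy.
Decomposition 3: common = {A, C, F}, closure = {A, C, F} → lossy.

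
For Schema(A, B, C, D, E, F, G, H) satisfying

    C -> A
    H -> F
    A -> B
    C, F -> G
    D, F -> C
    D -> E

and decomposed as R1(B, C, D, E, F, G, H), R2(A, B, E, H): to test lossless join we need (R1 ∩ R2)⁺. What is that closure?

R1 ∩ R2 = {B, E, H}.
H → F applies, adding F
Closure: {B, E, F, H}.

B, E, F, H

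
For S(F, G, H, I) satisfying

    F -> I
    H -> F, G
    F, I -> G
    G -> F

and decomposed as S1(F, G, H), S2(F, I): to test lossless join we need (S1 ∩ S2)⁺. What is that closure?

F, G, I

S1 ∩ S2 = {F}.
F → I applies, adding I
F, I → G applies, adding G
Closure: {F, G, I}.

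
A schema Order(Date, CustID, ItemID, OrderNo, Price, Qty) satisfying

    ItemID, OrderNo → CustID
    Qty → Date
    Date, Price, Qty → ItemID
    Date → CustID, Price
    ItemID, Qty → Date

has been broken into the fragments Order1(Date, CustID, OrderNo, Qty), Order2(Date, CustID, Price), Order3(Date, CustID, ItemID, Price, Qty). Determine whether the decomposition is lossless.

Chase test. Columns are Date, CustID, ItemID, OrderNo, Price, Qty; row i has aⱼ where attribute j ∈ Orderi, else bᵢⱼ.
Initial tableau (one row per fragment):
  row 1: a1 a2 b13 a4 b15 a6
  row 2: a1 a2 b23 b24 a5 b26
  row 3: a1 a2 a3 b34 a5 a6
Rows 1 and 2 agree on Date; apply Date→CustID, Price and equate their CustID, Price entries.
Rows 1 and 3 agree on Date, Price, Qty; apply Date, Price, Qty→ItemID and equate their ItemID entries.
Row 1 is now all distinguished symbols — the join is lossless.

Yes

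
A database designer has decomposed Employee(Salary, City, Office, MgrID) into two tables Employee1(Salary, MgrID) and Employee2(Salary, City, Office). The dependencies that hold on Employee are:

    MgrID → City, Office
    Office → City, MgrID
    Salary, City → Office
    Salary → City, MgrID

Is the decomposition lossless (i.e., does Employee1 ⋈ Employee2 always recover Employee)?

Yes

Common attributes: Employee1 ∩ Employee2 = {Salary}.
Closure of {Salary}: Salary → City, MgrID applies, adding City, MgrID; MgrID → City, Office applies, adding Office. So (Salary)⁺ = {Salary, City, Office, MgrID}.
This closure contains every attribute of Employee1, so Employee1 ∩ Employee2 → Employee1. The join is lossless.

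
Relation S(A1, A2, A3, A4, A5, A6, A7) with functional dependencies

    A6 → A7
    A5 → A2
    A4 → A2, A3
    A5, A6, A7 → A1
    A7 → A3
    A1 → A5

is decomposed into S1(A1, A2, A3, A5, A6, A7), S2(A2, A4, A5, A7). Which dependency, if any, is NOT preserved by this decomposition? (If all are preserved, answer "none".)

A4 → A2, A3

Check A4 → A2, A3: no single fragment contains all of {A2, A3, A4}, and the restricted closure of {A4} across the fragments never reaches {A2, A3}.
A6 → A7 is preserved.
A5 → A2 is preserved.
A5, A6, A7 → A1 is preserved.
A7 → A3 is preserved.
A1 → A5 is preserved.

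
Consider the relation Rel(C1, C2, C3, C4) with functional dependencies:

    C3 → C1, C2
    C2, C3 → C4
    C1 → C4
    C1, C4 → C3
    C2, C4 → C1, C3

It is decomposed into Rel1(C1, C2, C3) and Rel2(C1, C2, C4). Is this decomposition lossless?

Common attributes: Rel1 ∩ Rel2 = {C1, C2}.
Closure of {C1, C2}: C1 → C4 applies, adding C4; C1, C4 → C3 applies, adding C3. So (C1, C2)⁺ = {C1, C2, C3, C4}.
This closure contains every attribute of Rel1, so Rel1 ∩ Rel2 → Rel1. The join is lossless.

Yes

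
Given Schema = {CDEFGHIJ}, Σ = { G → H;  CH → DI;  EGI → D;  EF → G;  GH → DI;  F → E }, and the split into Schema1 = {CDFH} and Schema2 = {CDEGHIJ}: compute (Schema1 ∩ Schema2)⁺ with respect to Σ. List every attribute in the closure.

CDHI

Schema1 ∩ Schema2 = {CDH}.
CH → DI applies, adding I
Closure: {CDHI}.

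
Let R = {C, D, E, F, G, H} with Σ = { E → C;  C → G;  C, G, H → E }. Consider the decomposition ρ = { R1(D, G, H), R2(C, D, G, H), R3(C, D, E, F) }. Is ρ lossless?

Chase test. Columns are C, D, E, F, G, H; row i has aⱼ where attribute j ∈ Ri, else bᵢⱼ.
Initial tableau (one row per fragment):
  row 1: b11 a2 b13 b14 a5 a6
  row 2: a1 a2 b23 b24 a5 a6
  row 3: a1 a2 a3 a4 b35 b36
Rows 2 and 3 agree on C; apply C→G and equate their G entries.
No row becomes fully distinguished — the join is lossy.

No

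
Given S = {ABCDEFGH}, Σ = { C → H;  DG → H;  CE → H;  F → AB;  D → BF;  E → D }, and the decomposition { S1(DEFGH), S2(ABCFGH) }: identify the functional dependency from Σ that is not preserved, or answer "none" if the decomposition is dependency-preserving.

C → H lies within S2.
DG → H lies within S1.
CE → H: restricted closure across fragments reaches H.
F → AB lies within S2.
D → BF: restricted closure across fragments reaches BF.
E → D lies within S1.
Every dependency is enforceable on the fragments, so the decomposition is dependency-preserving.

none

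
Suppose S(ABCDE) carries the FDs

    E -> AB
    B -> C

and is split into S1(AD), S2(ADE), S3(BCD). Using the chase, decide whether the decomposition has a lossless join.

No

Chase test. Columns are ABCDE; row i has aⱼ where attribute j ∈ Si, else bᵢⱼ.
Initial tableau (one row per fragment):
  row 1: a1 b12 b13 a4 b15
  row 2: a1 b22 b23 a4 a5
  row 3: b31 a2 a3 a4 b35
No row becomes fully distinguished — the join is lossy.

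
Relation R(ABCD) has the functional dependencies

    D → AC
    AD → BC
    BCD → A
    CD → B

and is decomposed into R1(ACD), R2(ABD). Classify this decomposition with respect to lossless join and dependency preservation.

Lossless test: (AD)⁺ = {ABCD}, which contains all of one fragment — lossless.
Dependency preservation: AD → BC; BCD → A; CD → B are not contained in any single fragment, but the restricted closure of each left-hand side across the fragments still reaches the right-hand side; the remaining FDs each lie inside some fragment. All dependencies are preserved.

lossless and dependency-preserving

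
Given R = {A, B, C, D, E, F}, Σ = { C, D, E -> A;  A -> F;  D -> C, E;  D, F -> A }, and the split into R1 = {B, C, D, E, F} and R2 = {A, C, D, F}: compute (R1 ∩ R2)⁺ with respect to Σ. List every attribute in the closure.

R1 ∩ R2 = {C, D, F}.
D → C, E applies, adding E
D, F → A applies, adding A
Closure: {A, C, D, E, F}.

A, C, D, E, F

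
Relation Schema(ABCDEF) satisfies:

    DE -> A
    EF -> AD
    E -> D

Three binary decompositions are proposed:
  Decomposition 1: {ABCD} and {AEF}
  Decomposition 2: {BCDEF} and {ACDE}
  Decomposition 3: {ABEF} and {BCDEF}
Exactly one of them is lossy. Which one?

Decomposition 1: common = {A}, closure = {A} → lossy.
Decomposition 2: common = {CDE}, closure = {ACDE} → lossless.
Decomposition 3: common = {BEF}, closure = {ABDEF} → lossless.

Decomposition 1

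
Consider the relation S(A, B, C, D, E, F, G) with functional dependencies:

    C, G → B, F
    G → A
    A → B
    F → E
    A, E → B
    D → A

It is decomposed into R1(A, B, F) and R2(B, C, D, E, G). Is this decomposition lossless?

Common attributes: R1 ∩ R2 = {B}.
No dependency enlarges {B}, so (B)⁺ = {B}.
The closure contains neither all of R1 = {A, B, F} nor all of R2 = {B, C, D, E, G}, so the common attributes are not a superkey of either fragment. The join is lossy.

No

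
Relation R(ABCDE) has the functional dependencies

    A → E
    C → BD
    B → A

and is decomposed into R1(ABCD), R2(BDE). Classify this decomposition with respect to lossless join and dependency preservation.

Lossless test: (BD)⁺ = {ABDE}, which contains all of one fragment — lossless.
Dependency preservation: the restricted closure of {A} across the fragments never reaches {E}, so A → E cannot be enforced without a join — not preserved.

lossless but not dependency-preserving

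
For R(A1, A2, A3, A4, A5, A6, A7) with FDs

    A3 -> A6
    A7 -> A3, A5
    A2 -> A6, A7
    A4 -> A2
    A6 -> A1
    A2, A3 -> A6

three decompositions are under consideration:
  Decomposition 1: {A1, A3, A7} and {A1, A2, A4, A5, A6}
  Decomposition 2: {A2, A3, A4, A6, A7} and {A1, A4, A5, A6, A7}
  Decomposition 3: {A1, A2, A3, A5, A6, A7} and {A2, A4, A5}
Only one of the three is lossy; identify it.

Decomposition 1: common = {A1}, closure = {A1} → lossy.
Decomposition 2: common = {A4, A6, A7}, closure = {A1, A2, A3, A4, A5, A6, A7} → lossless.
Decomposition 3: common = {A2, A5}, closure = {A1, A2, A3, A5, A6, A7} → lossless.

Decomposition 1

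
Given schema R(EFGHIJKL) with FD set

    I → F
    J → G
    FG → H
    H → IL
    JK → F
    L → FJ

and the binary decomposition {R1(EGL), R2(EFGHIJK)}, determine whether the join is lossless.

Common attributes: R1 ∩ R2 = {EG}.
No dependency enlarges {EG}, so (EG)⁺ = {EG}.
The closure contains neither all of R1 = {EGL} nor all of R2 = {EFGHIJK}, so the common attributes are not a superkey of either fragment. The join is lossy.

No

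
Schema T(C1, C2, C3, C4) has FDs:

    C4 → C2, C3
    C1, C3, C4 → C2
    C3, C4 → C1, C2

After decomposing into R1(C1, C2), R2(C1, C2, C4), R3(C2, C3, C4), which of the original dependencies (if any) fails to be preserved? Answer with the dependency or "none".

none

C4 → C2, C3 lies within R3.
C1, C3, C4 → C2: restricted closure across fragments reaches C2.
C3, C4 → C1, C2: restricted closure across fragments reaches C1, C2.
Every dependency is enforceable on the fragments, so the decomposition is dependency-preserving.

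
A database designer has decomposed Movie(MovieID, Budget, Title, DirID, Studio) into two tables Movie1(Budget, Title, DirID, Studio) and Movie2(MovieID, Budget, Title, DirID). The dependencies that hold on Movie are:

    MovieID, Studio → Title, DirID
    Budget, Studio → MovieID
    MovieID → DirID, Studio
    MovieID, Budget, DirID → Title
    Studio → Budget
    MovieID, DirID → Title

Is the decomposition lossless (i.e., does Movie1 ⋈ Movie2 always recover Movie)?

No

Common attributes: Movie1 ∩ Movie2 = {Budget, Title, DirID}.
No dependency enlarges {Budget, Title, DirID}, so (Budget, Title, DirID)⁺ = {Budget, Title, DirID}.
The closure contains neither all of Movie1 = {Budget, Title, DirID, Studio} nor all of Movie2 = {MovieID, Budget, Title, DirID}, so the common attributes are not a superkey of either fragment. The join is lossy.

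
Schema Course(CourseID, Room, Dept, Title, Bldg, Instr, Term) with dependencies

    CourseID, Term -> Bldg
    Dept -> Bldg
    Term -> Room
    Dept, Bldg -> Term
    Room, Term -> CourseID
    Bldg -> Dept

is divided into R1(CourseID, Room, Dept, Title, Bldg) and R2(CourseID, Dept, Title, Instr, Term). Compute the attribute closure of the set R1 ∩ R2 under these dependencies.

R1 ∩ R2 = {CourseID, Dept, Title}.
Dept → Bldg applies, adding Bldg
Dept, Bldg → Term applies, adding Term
Term → Room applies, adding Room
Closure: {CourseID, Room, Dept, Title, Bldg, Term}.

CourseID, Room, Dept, Title, Bldg, Term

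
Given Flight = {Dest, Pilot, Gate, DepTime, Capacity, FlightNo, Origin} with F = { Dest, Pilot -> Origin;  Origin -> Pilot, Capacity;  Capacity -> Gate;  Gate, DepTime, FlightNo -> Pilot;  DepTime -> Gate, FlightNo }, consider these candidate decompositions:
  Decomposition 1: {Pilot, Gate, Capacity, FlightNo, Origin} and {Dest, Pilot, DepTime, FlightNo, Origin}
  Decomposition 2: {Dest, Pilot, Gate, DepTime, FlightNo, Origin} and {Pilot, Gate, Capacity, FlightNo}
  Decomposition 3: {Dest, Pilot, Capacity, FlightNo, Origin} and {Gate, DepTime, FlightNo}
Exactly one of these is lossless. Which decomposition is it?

Decomposition 1: common = {Pilot, FlightNo, Origin}, closure = {Pilot, Gate, Capacity, FlightNo, Origin} → lossless.
Decomposition 2: common = {Pilot, Gate, FlightNo}, closure = {Pilot, Gate, FlightNo} → lossy.
Decomposition 3: common = {FlightNo}, closure = {FlightNo} → lossy.

Decomposition 1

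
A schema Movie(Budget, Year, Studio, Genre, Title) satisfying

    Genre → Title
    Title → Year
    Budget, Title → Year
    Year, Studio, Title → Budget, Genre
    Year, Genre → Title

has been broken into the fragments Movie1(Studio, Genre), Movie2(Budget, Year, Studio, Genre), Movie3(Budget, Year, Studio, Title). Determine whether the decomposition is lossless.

No

Chase test. Columns are Budget, Year, Studio, Genre, Title; row i has aⱼ where attribute j ∈ Moviei, else bᵢⱼ.
Initial tableau (one row per fragment):
  row 1: b11 b12 a3 a4 b15
  row 2: a1 a2 a3 a4 b25
  row 3: a1 a2 a3 b34 a5
Rows 1 and 2 agree on Genre; apply Genre→Title and equate their Title entries.
Rows 1 and 2 agree on Title; apply Title→Year and equate their Year entries.
Rows 1 and 2 agree on Year, Studio, Title; apply Year, Studio, Title→Budget, Genre and equate their Budget, Genre entries.
No row becomes fully distinguished — the join is lossy.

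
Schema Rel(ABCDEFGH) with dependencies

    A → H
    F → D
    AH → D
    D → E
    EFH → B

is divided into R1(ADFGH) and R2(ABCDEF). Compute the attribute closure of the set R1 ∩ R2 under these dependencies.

ABDEFH

R1 ∩ R2 = {ADF}.
A → H applies, adding H
D → E applies, adding E
EFH → B applies, adding B
Closure: {ABDEFH}.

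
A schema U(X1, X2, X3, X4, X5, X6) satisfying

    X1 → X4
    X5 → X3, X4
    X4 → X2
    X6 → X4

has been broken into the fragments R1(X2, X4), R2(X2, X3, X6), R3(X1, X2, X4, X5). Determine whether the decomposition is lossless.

Chase test. Columns are X1, X2, X3, X4, X5, X6; row i has aⱼ where attribute j ∈ Ri, else bᵢⱼ.
Initial tableau (one row per fragment):
  row 1: b11 a2 b13 a4 b15 b16
  row 2: b21 a2 a3 b24 b25 a6
  row 3: a1 a2 b33 a4 a5 b36
No row becomes fully distinguished — the join is lossy.

No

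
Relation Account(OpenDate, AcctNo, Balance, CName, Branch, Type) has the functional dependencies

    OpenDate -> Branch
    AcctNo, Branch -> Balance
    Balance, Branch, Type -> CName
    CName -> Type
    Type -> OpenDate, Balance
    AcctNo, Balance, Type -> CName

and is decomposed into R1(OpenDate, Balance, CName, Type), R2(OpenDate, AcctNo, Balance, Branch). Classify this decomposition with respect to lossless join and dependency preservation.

lossy but dependency-preserving

Lossless test: (OpenDate, Balance)⁺ = {OpenDate, Balance, Branch}, which is a superkey of neither fragment — lossy.
Dependency preservation: Balance, Branch, Type → CName; AcctNo, Balance, Type → CName are not contained in any single fragment, but the restricted closure of each left-hand side across the fragments still reaches the right-hand side; the remaining FDs each lie inside some fragment. All dependencies are preserved.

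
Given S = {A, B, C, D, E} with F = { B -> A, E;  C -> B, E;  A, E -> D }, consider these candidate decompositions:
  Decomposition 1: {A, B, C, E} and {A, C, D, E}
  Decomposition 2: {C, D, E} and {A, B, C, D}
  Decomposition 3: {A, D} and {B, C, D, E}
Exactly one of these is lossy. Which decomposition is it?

Decomposition 3

Decomposition 1: common = {A, C, E}, closure = {A, B, C, D, E} → lossless.
Decomposition 2: common = {C, D}, closure = {A, B, C, D, E} → lossless.
Decomposition 3: common = {D}, closure = {D} → lossy.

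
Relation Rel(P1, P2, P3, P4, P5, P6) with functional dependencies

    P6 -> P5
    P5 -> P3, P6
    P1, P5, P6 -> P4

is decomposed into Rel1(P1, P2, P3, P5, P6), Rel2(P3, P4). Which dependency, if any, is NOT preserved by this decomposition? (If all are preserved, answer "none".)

Check P1, P5, P6 → P4: no single fragment contains all of {P1, P4, P5, P6}, and the restricted closure of {P1, P5, P6} across the fragments never reaches {P4}.
P6 → P5 is preserved.
P5 → P3, P6 is preserved.

P1, P5, P6 -> P4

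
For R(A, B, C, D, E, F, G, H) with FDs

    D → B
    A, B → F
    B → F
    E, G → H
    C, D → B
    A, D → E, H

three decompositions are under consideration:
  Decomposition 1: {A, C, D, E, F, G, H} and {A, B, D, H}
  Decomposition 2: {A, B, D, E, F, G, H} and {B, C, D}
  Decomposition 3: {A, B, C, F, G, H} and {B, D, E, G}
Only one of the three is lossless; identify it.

Decomposition 1

Decomposition 1: common = {A, D, H}, closure = {A, B, D, E, F, H} → lossless.
Decomposition 2: common = {B, D}, closure = {B, D, F} → lossy.
Decomposition 3: common = {B, G}, closure = {B, F, G} → lossy.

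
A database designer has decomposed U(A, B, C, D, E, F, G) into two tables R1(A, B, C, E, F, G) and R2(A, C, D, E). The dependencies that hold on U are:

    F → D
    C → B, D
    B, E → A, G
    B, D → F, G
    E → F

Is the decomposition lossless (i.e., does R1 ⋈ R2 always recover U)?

Yes

Common attributes: R1 ∩ R2 = {A, C, E}.
Closure of {A, C, E}: C → B, D applies, adding B, D; B, E → A, G applies, adding G; B, D → F, G applies, adding F. So (A, C, E)⁺ = {A, B, C, D, E, F, G}.
This closure contains every attribute of R1, so R1 ∩ R2 → R1. The join is lossless.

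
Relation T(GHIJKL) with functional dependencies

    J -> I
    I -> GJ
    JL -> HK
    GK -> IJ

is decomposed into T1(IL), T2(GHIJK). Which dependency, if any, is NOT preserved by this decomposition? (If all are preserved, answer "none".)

Check JL → HK: no single fragment contains all of {HJKL}, and the restricted closure of {JL} across the fragments never reaches {HK}.
J → I is preserved.
I → GJ is preserved.
GK → IJ is preserved.

JL -> HK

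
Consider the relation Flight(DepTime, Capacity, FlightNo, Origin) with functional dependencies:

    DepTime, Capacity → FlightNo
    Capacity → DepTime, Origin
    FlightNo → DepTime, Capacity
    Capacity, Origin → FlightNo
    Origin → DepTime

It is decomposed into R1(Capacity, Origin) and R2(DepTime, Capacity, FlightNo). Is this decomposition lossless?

Common attributes: R1 ∩ R2 = {Capacity}.
Closure of {Capacity}: Capacity → DepTime, Origin applies, adding DepTime, Origin; Capacity, Origin → FlightNo applies, adding FlightNo. So (Capacity)⁺ = {DepTime, Capacity, FlightNo, Origin}.
This closure contains every attribute of R1, so R1 ∩ R2 → R1. The join is lossless.

Yes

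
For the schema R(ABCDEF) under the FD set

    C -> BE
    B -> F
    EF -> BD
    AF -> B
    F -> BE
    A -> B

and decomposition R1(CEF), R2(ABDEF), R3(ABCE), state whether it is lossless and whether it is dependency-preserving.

lossless and dependency-preserving

Lossless test (chase): Rows 1 and 3 agree on C; apply C→BE and equate their BE entries. Rows 1 and 3 agree on B; apply B→F and equate their F entries. Rows 1 and 2 agree on EF; apply EF→BD and equate their BD entries. Rows 1 and 3 agree on EF; apply EF→BD and equate their BD entries. Row 3 is now all distinguished symbols — the join is lossless.
Dependency preservation: every FD's attributes lie within a single fragment, so each can be enforced locally — preserved.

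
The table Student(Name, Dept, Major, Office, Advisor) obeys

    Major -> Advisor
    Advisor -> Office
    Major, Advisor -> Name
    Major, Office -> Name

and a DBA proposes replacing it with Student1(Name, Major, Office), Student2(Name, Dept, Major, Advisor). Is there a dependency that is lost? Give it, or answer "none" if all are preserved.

Advisor -> Office

Check Advisor → Office: no single fragment contains all of {Office, Advisor}, and the restricted closure of {Advisor} across the fragments never reaches {Office}.
Major → Advisor is preserved.
Major, Advisor → Name is preserved.
Major, Office → Name is preserved.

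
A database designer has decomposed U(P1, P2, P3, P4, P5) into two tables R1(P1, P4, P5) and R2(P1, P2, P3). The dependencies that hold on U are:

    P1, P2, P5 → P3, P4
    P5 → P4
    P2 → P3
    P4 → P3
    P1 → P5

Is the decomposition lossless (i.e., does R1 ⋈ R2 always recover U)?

Yes

Common attributes: R1 ∩ R2 = {P1}.
Closure of {P1}: P1 → P5 applies, adding P5; P5 → P4 applies, adding P4; P4 → P3 applies, adding P3. So (P1)⁺ = {P1, P3, P4, P5}.
This closure contains every attribute of R1, so R1 ∩ R2 → R1. The join is lossless.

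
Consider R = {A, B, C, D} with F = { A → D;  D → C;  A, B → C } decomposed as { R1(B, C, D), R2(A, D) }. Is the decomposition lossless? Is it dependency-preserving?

lossy but dependency-preserving

Lossless test: (D)⁺ = {C, D}, which is a superkey of neither fragment — lossy.
Dependency preservation: A, B → C is not contained in any single fragment, but the restricted closure of its left-hand side across the fragments still reaches the right-hand side; the remaining FDs each lie inside some fragment. All dependencies are preserved.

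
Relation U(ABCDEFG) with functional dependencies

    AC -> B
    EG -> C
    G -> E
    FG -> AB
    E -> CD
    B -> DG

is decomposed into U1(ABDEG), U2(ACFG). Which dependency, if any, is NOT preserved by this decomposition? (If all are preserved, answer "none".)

E -> CD

Check E → CD: no single fragment contains all of {CDE}, and the restricted closure of {E} across the fragments never reaches {CD}.
AC → B is preserved.
EG → C is preserved.
G → E is preserved.
FG → AB is preserved.
B → DG is preserved.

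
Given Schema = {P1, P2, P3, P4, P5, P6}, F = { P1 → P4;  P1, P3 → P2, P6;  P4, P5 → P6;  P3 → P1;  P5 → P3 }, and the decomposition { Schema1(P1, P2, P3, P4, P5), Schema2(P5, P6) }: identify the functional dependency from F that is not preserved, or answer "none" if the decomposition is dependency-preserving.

P1, P3 → P2, P6

Check P1, P3 → P2, P6: no single fragment contains all of {P1, P2, P3, P6}, and the restricted closure of {P1, P3} across the fragments never reaches {P2, P6}.
P1 → P4 is preserved.
P4, P5 → P6 is preserved.
P3 → P1 is preserved.
P5 → P3 is preserved.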